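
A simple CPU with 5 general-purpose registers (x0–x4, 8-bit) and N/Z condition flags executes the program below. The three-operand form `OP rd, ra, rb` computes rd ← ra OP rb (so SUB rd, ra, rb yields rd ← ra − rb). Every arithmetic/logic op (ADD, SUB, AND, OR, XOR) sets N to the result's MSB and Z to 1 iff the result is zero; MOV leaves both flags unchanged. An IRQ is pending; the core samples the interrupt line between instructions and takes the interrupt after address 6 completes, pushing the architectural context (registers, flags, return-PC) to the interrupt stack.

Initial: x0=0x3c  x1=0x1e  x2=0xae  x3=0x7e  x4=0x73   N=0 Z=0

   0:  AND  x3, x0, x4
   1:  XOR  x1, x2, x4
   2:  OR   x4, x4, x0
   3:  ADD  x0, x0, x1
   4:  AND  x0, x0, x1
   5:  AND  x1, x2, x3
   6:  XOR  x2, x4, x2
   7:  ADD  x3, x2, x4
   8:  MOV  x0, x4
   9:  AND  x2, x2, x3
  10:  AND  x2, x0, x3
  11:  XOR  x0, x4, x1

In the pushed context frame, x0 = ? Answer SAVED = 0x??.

SAVED = 0x19

after  0: x0=0x3c x1=0x1e x2=0xae x3=0x30 x4=0x73  N=0 Z=0
after  1: x0=0x3c x1=0xdd x2=0xae x3=0x30 x4=0x73  N=1 Z=0
after  2: x0=0x3c x1=0xdd x2=0xae x3=0x30 x4=0x7f  N=0 Z=0
after  3: x0=0x19 x1=0xdd x2=0xae x3=0x30 x4=0x7f  N=0 Z=0
after  4: x0=0x19 x1=0xdd x2=0xae x3=0x30 x4=0x7f  N=0 Z=0
after  5: x0=0x19 x1=0x20 x2=0xae x3=0x30 x4=0x7f  N=0 Z=0
after  6: x0=0x19 x1=0x20 x2=0xd1 x3=0x30 x4=0x7f  N=1 Z=0
-- IRQ taken; context saved, return-PC = 7 --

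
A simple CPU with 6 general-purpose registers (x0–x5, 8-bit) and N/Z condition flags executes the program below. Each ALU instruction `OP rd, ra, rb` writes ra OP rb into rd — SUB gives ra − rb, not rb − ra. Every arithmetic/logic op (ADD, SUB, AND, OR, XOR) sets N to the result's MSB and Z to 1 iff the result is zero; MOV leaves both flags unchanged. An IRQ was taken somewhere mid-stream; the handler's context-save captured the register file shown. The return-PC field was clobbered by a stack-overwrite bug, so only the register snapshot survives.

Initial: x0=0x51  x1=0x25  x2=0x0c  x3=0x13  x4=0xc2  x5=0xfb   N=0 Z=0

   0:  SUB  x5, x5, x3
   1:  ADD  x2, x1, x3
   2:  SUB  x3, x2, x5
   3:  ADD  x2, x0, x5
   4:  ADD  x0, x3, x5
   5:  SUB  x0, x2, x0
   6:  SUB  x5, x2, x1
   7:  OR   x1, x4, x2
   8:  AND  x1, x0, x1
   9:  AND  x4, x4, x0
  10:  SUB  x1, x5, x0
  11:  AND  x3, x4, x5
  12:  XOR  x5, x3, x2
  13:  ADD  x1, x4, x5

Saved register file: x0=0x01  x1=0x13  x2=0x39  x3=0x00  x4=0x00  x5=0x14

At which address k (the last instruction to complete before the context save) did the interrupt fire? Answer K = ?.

K = 11

after  0: x0=0x51 x1=0x25 x2=0x0c x3=0x13 x4=0xc2 x5=0xe8  N=1 Z=0
after  1: x0=0x51 x1=0x25 x2=0x38 x3=0x13 x4=0xc2 x5=0xe8  N=0 Z=0
after  2: x0=0x51 x1=0x25 x2=0x38 x3=0x50 x4=0xc2 x5=0xe8  N=0 Z=0
after  3: x0=0x51 x1=0x25 x2=0x39 x3=0x50 x4=0xc2 x5=0xe8  N=0 Z=0
after  4: x0=0x38 x1=0x25 x2=0x39 x3=0x50 x4=0xc2 x5=0xe8  N=0 Z=0
after  5: x0=0x01 x1=0x25 x2=0x39 x3=0x50 x4=0xc2 x5=0xe8  N=0 Z=0
after  6: x0=0x01 x1=0x25 x2=0x39 x3=0x50 x4=0xc2 x5=0x14  N=0 Z=0
after  7: x0=0x01 x1=0xfb x2=0x39 x3=0x50 x4=0xc2 x5=0x14  N=1 Z=0
after  8: x0=0x01 x1=0x01 x2=0x39 x3=0x50 x4=0xc2 x5=0x14  N=0 Z=0
after  9: x0=0x01 x1=0x01 x2=0x39 x3=0x50 x4=0x00 x5=0x14  N=0 Z=1
after 10: x0=0x01 x1=0x13 x2=0x39 x3=0x50 x4=0x00 x5=0x14  N=0 Z=0
after 11: x0=0x01 x1=0x13 x2=0x39 x3=0x00 x4=0x00 x5=0x14  N=0 Z=1
-- IRQ taken; context saved, return-PC = 12 --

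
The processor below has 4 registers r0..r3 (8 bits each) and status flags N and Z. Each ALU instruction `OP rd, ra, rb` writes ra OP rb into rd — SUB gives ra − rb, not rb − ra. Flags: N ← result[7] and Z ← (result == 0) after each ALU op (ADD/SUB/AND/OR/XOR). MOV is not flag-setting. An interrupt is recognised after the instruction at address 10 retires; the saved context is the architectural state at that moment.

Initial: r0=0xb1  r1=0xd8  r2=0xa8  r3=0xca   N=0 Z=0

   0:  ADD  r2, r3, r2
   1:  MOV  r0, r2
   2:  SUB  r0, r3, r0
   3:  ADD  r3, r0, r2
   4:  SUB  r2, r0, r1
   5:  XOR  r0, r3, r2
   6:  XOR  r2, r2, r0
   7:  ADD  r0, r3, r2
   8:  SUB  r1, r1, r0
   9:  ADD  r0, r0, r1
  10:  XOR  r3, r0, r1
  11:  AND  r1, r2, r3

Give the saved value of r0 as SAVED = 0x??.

after  0: r0=0xb1 r1=0xd8 r2=0x72 r3=0xca  N=0 Z=0
after  1: r0=0x72 r1=0xd8 r2=0x72 r3=0xca  N=0 Z=0
after  2: r0=0x58 r1=0xd8 r2=0x72 r3=0xca  N=0 Z=0
after  3: r0=0x58 r1=0xd8 r2=0x72 r3=0xca  N=1 Z=0
after  4: r0=0x58 r1=0xd8 r2=0x80 r3=0xca  N=1 Z=0
after  5: r0=0x4a r1=0xd8 r2=0x80 r3=0xca  N=0 Z=0
after  6: r0=0x4a r1=0xd8 r2=0xca r3=0xca  N=1 Z=0
after  7: r0=0x94 r1=0xd8 r2=0xca r3=0xca  N=1 Z=0
after  8: r0=0x94 r1=0x44 r2=0xca r3=0xca  N=0 Z=0
after  9: r0=0xd8 r1=0x44 r2=0xca r3=0xca  N=1 Z=0
after 10: r0=0xd8 r1=0x44 r2=0xca r3=0x9c  N=1 Z=0
-- IRQ taken; context saved, return-PC = 11 --

SAVED = 0xd8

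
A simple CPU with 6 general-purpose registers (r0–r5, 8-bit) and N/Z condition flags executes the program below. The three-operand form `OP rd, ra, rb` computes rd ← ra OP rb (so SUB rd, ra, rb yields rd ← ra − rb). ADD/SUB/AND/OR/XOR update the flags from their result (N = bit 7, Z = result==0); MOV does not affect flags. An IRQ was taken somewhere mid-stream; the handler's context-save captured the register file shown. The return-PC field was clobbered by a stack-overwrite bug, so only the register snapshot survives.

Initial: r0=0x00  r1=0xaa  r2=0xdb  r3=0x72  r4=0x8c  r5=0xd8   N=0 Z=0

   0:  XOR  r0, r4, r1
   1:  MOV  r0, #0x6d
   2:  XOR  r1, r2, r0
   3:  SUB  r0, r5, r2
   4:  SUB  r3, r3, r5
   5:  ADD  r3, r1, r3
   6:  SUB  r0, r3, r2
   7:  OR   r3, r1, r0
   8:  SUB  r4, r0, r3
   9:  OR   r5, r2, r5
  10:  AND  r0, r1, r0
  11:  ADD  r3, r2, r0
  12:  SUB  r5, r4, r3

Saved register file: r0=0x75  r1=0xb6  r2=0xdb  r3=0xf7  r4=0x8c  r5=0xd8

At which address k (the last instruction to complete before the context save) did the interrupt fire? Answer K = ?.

after  0: r0=0x26 r1=0xaa r2=0xdb r3=0x72 r4=0x8c r5=0xd8  N=0 Z=0
after  1: r0=0x6d r1=0xaa r2=0xdb r3=0x72 r4=0x8c r5=0xd8  N=0 Z=0
after  2: r0=0x6d r1=0xb6 r2=0xdb r3=0x72 r4=0x8c r5=0xd8  N=1 Z=0
after  3: r0=0xfd r1=0xb6 r2=0xdb r3=0x72 r4=0x8c r5=0xd8  N=1 Z=0
after  4: r0=0xfd r1=0xb6 r2=0xdb r3=0x9a r4=0x8c r5=0xd8  N=1 Z=0
after  5: r0=0xfd r1=0xb6 r2=0xdb r3=0x50 r4=0x8c r5=0xd8  N=0 Z=0
after  6: r0=0x75 r1=0xb6 r2=0xdb r3=0x50 r4=0x8c r5=0xd8  N=0 Z=0
after  7: r0=0x75 r1=0xb6 r2=0xdb r3=0xf7 r4=0x8c r5=0xd8  N=1 Z=0
-- IRQ taken; context saved, return-PC = 8 --

K = 7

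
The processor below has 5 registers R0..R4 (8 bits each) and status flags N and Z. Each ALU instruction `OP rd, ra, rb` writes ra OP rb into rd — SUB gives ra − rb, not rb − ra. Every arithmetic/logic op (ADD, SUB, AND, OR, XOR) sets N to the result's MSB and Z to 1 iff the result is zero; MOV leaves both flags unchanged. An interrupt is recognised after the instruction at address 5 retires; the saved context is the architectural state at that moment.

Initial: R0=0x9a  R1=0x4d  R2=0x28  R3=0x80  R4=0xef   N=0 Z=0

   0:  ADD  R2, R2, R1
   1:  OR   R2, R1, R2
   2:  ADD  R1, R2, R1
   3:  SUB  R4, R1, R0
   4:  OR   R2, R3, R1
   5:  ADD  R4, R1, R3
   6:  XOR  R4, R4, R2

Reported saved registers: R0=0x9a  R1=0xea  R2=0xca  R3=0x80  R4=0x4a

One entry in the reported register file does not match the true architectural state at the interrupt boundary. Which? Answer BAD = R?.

after  0: R0=0x9a R1=0x4d R2=0x75 R3=0x80 R4=0xef  N=0 Z=0
after  1: R0=0x9a R1=0x4d R2=0x7d R3=0x80 R4=0xef  N=0 Z=0
after  2: R0=0x9a R1=0xca R2=0x7d R3=0x80 R4=0xef  N=1 Z=0
after  3: R0=0x9a R1=0xca R2=0x7d R3=0x80 R4=0x30  N=0 Z=0
after  4: R0=0x9a R1=0xca R2=0xca R3=0x80 R4=0x30  N=1 Z=0
after  5: R0=0x9a R1=0xca R2=0xca R3=0x80 R4=0x4a  N=0 Z=0
-- IRQ taken; context saved, return-PC = 6 --
mismatch: R1: reported 0xea vs actual 0xca

BAD = R1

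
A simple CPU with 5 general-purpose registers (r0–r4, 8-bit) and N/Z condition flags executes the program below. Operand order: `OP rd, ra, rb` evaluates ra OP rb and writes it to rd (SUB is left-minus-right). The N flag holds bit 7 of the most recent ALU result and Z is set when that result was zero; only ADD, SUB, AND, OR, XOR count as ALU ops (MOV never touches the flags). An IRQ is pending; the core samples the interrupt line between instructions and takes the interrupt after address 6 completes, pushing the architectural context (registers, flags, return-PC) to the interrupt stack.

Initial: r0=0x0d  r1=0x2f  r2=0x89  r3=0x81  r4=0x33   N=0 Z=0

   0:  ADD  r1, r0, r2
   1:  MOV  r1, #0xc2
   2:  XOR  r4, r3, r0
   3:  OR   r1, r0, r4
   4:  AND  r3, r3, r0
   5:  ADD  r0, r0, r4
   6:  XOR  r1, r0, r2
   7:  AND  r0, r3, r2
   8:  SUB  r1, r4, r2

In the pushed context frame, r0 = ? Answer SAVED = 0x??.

SAVED = 0x99

after  0: r0=0x0d r1=0x96 r2=0x89 r3=0x81 r4=0x33  N=1 Z=0
after  1: r0=0x0d r1=0xc2 r2=0x89 r3=0x81 r4=0x33  N=1 Z=0
after  2: r0=0x0d r1=0xc2 r2=0x89 r3=0x81 r4=0x8c  N=1 Z=0
after  3: r0=0x0d r1=0x8d r2=0x89 r3=0x81 r4=0x8c  N=1 Z=0
after  4: r0=0x0d r1=0x8d r2=0x89 r3=0x01 r4=0x8c  N=0 Z=0
after  5: r0=0x99 r1=0x8d r2=0x89 r3=0x01 r4=0x8c  N=1 Z=0
after  6: r0=0x99 r1=0x10 r2=0x89 r3=0x01 r4=0x8c  N=0 Z=0
-- IRQ taken; context saved, return-PC = 7 --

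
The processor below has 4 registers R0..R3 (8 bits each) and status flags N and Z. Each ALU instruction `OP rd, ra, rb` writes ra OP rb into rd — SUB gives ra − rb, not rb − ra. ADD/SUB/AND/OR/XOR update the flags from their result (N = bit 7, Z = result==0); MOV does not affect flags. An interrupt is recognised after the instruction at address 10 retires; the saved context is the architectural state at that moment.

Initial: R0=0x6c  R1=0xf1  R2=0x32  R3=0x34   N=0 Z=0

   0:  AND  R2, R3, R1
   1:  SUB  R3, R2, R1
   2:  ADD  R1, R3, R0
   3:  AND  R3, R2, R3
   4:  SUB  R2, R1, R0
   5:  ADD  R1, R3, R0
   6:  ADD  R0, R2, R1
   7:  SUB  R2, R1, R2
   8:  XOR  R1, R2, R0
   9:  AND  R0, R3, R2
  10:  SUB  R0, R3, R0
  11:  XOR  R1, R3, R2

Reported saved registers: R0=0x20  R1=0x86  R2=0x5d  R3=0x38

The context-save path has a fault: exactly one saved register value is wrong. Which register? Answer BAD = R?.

BAD = R3

after  0: R0=0x6c R1=0xf1 R2=0x30 R3=0x34  N=0 Z=0
after  1: R0=0x6c R1=0xf1 R2=0x30 R3=0x3f  N=0 Z=0
after  2: R0=0x6c R1=0xab R2=0x30 R3=0x3f  N=1 Z=0
after  3: R0=0x6c R1=0xab R2=0x30 R3=0x30  N=0 Z=0
after  4: R0=0x6c R1=0xab R2=0x3f R3=0x30  N=0 Z=0
after  5: R0=0x6c R1=0x9c R2=0x3f R3=0x30  N=1 Z=0
after  6: R0=0xdb R1=0x9c R2=0x3f R3=0x30  N=1 Z=0
after  7: R0=0xdb R1=0x9c R2=0x5d R3=0x30  N=0 Z=0
after  8: R0=0xdb R1=0x86 R2=0x5d R3=0x30  N=1 Z=0
after  9: R0=0x10 R1=0x86 R2=0x5d R3=0x30  N=0 Z=0
after 10: R0=0x20 R1=0x86 R2=0x5d R3=0x30  N=0 Z=0
-- IRQ taken; context saved, return-PC = 11 --
mismatch: R3: reported 0x38 vs actual 0x30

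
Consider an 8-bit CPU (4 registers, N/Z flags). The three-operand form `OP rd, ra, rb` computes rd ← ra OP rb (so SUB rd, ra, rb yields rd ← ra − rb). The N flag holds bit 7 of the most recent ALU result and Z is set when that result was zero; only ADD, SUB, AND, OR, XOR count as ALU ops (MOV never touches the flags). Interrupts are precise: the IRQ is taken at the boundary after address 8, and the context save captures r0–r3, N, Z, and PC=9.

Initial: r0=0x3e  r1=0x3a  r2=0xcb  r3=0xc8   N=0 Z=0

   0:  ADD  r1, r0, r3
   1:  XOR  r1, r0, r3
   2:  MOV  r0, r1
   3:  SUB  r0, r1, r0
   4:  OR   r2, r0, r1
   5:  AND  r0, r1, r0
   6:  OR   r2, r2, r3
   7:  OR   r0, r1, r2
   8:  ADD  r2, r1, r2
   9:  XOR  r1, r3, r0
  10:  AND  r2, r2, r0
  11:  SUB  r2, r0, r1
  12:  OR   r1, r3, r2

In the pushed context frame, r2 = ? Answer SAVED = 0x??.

after  0: r0=0x3e r1=0x06 r2=0xcb r3=0xc8  N=0 Z=0
after  1: r0=0x3e r1=0xf6 r2=0xcb r3=0xc8  N=1 Z=0
after  2: r0=0xf6 r1=0xf6 r2=0xcb r3=0xc8  N=1 Z=0
after  3: r0=0x00 r1=0xf6 r2=0xcb r3=0xc8  N=0 Z=1
after  4: r0=0x00 r1=0xf6 r2=0xf6 r3=0xc8  N=1 Z=0
after  5: r0=0x00 r1=0xf6 r2=0xf6 r3=0xc8  N=0 Z=1
after  6: r0=0x00 r1=0xf6 r2=0xfe r3=0xc8  N=1 Z=0
after  7: r0=0xfe r1=0xf6 r2=0xfe r3=0xc8  N=1 Z=0
after  8: r0=0xfe r1=0xf6 r2=0xf4 r3=0xc8  N=1 Z=0
-- IRQ taken; context saved, return-PC = 9 --

SAVED = 0xf4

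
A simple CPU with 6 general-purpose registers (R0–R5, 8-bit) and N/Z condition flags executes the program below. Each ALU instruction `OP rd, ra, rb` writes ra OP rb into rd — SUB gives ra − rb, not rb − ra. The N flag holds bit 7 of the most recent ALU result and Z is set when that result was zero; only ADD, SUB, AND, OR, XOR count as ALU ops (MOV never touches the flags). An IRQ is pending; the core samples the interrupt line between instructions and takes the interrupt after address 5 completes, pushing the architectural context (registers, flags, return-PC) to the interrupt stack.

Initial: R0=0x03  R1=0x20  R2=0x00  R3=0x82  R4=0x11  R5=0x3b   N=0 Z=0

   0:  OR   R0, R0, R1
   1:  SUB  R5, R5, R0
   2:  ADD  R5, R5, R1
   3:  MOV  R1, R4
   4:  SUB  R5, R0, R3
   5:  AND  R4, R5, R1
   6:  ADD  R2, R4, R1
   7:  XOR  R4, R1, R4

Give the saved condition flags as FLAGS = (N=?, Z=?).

FLAGS = (N=0, Z=0)

after  0: R0=0x23 R1=0x20 R2=0x00 R3=0x82 R4=0x11 R5=0x3b  N=0 Z=0
after  1: R0=0x23 R1=0x20 R2=0x00 R3=0x82 R4=0x11 R5=0x18  N=0 Z=0
after  2: R0=0x23 R1=0x20 R2=0x00 R3=0x82 R4=0x11 R5=0x38  N=0 Z=0
after  3: R0=0x23 R1=0x11 R2=0x00 R3=0x82 R4=0x11 R5=0x38  N=0 Z=0
after  4: R0=0x23 R1=0x11 R2=0x00 R3=0x82 R4=0x11 R5=0xa1  N=1 Z=0
after  5: R0=0x23 R1=0x11 R2=0x00 R3=0x82 R4=0x01 R5=0xa1  N=0 Z=0
-- IRQ taken; context saved, return-PC = 6 --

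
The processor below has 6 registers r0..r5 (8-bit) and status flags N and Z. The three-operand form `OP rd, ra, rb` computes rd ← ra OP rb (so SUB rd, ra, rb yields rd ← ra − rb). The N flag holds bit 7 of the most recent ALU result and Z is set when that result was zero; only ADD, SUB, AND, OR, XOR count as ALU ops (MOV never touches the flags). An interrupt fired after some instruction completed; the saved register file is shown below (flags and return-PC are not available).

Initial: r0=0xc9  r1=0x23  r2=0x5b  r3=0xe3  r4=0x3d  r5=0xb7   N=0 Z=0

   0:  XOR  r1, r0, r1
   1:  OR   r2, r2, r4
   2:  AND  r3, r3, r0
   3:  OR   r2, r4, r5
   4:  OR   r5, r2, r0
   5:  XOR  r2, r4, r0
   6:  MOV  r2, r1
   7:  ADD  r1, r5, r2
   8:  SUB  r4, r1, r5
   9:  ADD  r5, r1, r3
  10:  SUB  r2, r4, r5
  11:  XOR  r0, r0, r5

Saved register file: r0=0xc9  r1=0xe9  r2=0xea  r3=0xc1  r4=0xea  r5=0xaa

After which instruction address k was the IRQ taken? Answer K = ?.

after  0: r0=0xc9 r1=0xea r2=0x5b r3=0xe3 r4=0x3d r5=0xb7  N=1 Z=0
after  1: r0=0xc9 r1=0xea r2=0x7f r3=0xe3 r4=0x3d r5=0xb7  N=0 Z=0
after  2: r0=0xc9 r1=0xea r2=0x7f r3=0xc1 r4=0x3d r5=0xb7  N=1 Z=0
after  3: r0=0xc9 r1=0xea r2=0xbf r3=0xc1 r4=0x3d r5=0xb7  N=1 Z=0
after  4: r0=0xc9 r1=0xea r2=0xbf r3=0xc1 r4=0x3d r5=0xff  N=1 Z=0
after  5: r0=0xc9 r1=0xea r2=0xf4 r3=0xc1 r4=0x3d r5=0xff  N=1 Z=0
after  6: r0=0xc9 r1=0xea r2=0xea r3=0xc1 r4=0x3d r5=0xff  N=1 Z=0
after  7: r0=0xc9 r1=0xe9 r2=0xea r3=0xc1 r4=0x3d r5=0xff  N=1 Z=0
after  8: r0=0xc9 r1=0xe9 r2=0xea r3=0xc1 r4=0xea r5=0xff  N=1 Z=0
after  9: r0=0xc9 r1=0xe9 r2=0xea r3=0xc1 r4=0xea r5=0xaa  N=1 Z=0
-- IRQ taken; context saved, return-PC = 10 --

K = 9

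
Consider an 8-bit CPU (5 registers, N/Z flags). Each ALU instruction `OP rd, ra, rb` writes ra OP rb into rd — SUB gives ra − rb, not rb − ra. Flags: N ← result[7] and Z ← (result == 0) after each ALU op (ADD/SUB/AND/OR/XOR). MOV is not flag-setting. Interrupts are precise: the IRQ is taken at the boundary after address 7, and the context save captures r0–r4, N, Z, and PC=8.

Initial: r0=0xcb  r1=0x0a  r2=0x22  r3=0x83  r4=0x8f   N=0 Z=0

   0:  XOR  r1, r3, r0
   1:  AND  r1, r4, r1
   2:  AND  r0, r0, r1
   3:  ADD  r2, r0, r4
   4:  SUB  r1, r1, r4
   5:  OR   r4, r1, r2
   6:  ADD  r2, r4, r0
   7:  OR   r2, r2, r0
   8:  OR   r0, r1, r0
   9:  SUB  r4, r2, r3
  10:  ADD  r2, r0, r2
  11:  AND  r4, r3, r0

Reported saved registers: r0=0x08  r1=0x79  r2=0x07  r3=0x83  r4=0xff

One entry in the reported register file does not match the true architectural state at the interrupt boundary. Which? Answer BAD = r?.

after  0: r0=0xcb r1=0x48 r2=0x22 r3=0x83 r4=0x8f  N=0 Z=0
after  1: r0=0xcb r1=0x08 r2=0x22 r3=0x83 r4=0x8f  N=0 Z=0
after  2: r0=0x08 r1=0x08 r2=0x22 r3=0x83 r4=0x8f  N=0 Z=0
after  3: r0=0x08 r1=0x08 r2=0x97 r3=0x83 r4=0x8f  N=1 Z=0
after  4: r0=0x08 r1=0x79 r2=0x97 r3=0x83 r4=0x8f  N=0 Z=0
after  5: r0=0x08 r1=0x79 r2=0x97 r3=0x83 r4=0xff  N=1 Z=0
after  6: r0=0x08 r1=0x79 r2=0x07 r3=0x83 r4=0xff  N=0 Z=0
after  7: r0=0x08 r1=0x79 r2=0x0f r3=0x83 r4=0xff  N=0 Z=0
-- IRQ taken; context saved, return-PC = 8 --
mismatch: r2: reported 0x07 vs actual 0x0f

BAD = r2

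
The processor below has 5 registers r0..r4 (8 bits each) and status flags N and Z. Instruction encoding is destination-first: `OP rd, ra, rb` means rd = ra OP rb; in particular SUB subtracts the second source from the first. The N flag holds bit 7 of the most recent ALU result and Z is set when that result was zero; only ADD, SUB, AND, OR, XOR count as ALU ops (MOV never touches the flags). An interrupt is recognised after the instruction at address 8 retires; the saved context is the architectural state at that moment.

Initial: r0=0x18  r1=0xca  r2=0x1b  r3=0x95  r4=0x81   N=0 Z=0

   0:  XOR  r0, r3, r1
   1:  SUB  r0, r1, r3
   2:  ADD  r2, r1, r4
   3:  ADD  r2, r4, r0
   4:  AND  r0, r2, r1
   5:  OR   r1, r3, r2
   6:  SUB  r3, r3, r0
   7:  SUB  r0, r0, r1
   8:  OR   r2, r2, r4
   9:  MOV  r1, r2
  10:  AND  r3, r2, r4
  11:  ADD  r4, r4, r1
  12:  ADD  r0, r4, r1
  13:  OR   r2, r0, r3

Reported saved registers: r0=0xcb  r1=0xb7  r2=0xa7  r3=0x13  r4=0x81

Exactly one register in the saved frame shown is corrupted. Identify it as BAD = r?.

BAD = r2

after  0: r0=0x5f r1=0xca r2=0x1b r3=0x95 r4=0x81  N=0 Z=0
after  1: r0=0x35 r1=0xca r2=0x1b r3=0x95 r4=0x81  N=0 Z=0
after  2: r0=0x35 r1=0xca r2=0x4b r3=0x95 r4=0x81  N=0 Z=0
after  3: r0=0x35 r1=0xca r2=0xb6 r3=0x95 r4=0x81  N=1 Z=0
after  4: r0=0x82 r1=0xca r2=0xb6 r3=0x95 r4=0x81  N=1 Z=0
after  5: r0=0x82 r1=0xb7 r2=0xb6 r3=0x95 r4=0x81  N=1 Z=0
after  6: r0=0x82 r1=0xb7 r2=0xb6 r3=0x13 r4=0x81  N=0 Z=0
after  7: r0=0xcb r1=0xb7 r2=0xb6 r3=0x13 r4=0x81  N=1 Z=0
after  8: r0=0xcb r1=0xb7 r2=0xb7 r3=0x13 r4=0x81  N=1 Z=0
-- IRQ taken; context saved, return-PC = 9 --
mismatch: r2: reported 0xa7 vs actual 0xb7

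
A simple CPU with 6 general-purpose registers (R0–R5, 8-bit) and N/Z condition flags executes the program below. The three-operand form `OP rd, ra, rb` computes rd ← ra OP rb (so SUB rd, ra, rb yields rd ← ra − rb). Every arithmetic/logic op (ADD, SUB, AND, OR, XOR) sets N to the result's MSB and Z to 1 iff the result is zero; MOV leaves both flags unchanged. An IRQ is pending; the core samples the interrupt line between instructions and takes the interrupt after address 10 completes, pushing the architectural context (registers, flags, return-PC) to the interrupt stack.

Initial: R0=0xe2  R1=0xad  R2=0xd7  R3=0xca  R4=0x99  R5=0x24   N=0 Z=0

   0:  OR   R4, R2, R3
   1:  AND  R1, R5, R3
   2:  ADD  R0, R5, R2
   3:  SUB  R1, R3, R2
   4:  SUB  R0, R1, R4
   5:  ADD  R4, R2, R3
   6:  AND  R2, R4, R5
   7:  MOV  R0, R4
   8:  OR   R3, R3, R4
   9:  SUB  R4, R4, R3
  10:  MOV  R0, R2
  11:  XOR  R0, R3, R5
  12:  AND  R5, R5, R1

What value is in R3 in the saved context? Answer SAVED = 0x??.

after  0: R0=0xe2 R1=0xad R2=0xd7 R3=0xca R4=0xdf R5=0x24  N=1 Z=0
after  1: R0=0xe2 R1=0x00 R2=0xd7 R3=0xca R4=0xdf R5=0x24  N=0 Z=1
after  2: R0=0xfb R1=0x00 R2=0xd7 R3=0xca R4=0xdf R5=0x24  N=1 Z=0
after  3: R0=0xfb R1=0xf3 R2=0xd7 R3=0xca R4=0xdf R5=0x24  N=1 Z=0
after  4: R0=0x14 R1=0xf3 R2=0xd7 R3=0xca R4=0xdf R5=0x24  N=0 Z=0
after  5: R0=0x14 R1=0xf3 R2=0xd7 R3=0xca R4=0xa1 R5=0x24  N=1 Z=0
after  6: R0=0x14 R1=0xf3 R2=0x20 R3=0xca R4=0xa1 R5=0x24  N=0 Z=0
after  7: R0=0xa1 R1=0xf3 R2=0x20 R3=0xca R4=0xa1 R5=0x24  N=0 Z=0
after  8: R0=0xa1 R1=0xf3 R2=0x20 R3=0xeb R4=0xa1 R5=0x24  N=1 Z=0
after  9: R0=0xa1 R1=0xf3 R2=0x20 R3=0xeb R4=0xb6 R5=0x24  N=1 Z=0
after 10: R0=0x20 R1=0xf3 R2=0x20 R3=0xeb R4=0xb6 R5=0x24  N=1 Z=0
-- IRQ taken; context saved, return-PC = 11 --

SAVED = 0xeb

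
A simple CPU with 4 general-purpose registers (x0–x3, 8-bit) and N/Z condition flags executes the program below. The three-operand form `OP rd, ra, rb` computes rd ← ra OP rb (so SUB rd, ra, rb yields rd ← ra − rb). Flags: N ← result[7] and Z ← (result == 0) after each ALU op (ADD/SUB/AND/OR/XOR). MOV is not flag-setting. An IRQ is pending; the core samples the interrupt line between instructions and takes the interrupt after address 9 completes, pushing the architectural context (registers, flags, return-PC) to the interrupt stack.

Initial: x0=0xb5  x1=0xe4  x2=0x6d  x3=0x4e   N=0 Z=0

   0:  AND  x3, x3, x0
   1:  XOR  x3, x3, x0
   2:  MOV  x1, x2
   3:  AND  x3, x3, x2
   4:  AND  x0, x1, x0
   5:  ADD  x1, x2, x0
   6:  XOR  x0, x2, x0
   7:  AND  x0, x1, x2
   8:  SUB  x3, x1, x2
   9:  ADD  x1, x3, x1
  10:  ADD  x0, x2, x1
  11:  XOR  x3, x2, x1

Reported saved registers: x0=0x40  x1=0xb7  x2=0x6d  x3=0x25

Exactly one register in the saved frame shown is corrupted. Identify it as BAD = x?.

BAD = x0

after  0: x0=0xb5 x1=0xe4 x2=0x6d x3=0x04  N=0 Z=0
after  1: x0=0xb5 x1=0xe4 x2=0x6d x3=0xb1  N=1 Z=0
after  2: x0=0xb5 x1=0x6d x2=0x6d x3=0xb1  N=1 Z=0
after  3: x0=0xb5 x1=0x6d x2=0x6d x3=0x21  N=0 Z=0
after  4: x0=0x25 x1=0x6d x2=0x6d x3=0x21  N=0 Z=0
after  5: x0=0x25 x1=0x92 x2=0x6d x3=0x21  N=1 Z=0
after  6: x0=0x48 x1=0x92 x2=0x6d x3=0x21  N=0 Z=0
after  7: x0=0x00 x1=0x92 x2=0x6d x3=0x21  N=0 Z=1
after  8: x0=0x00 x1=0x92 x2=0x6d x3=0x25  N=0 Z=0
after  9: x0=0x00 x1=0xb7 x2=0x6d x3=0x25  N=1 Z=0
-- IRQ taken; context saved, return-PC = 10 --
mismatch: x0: reported 0x40 vs actual 0x00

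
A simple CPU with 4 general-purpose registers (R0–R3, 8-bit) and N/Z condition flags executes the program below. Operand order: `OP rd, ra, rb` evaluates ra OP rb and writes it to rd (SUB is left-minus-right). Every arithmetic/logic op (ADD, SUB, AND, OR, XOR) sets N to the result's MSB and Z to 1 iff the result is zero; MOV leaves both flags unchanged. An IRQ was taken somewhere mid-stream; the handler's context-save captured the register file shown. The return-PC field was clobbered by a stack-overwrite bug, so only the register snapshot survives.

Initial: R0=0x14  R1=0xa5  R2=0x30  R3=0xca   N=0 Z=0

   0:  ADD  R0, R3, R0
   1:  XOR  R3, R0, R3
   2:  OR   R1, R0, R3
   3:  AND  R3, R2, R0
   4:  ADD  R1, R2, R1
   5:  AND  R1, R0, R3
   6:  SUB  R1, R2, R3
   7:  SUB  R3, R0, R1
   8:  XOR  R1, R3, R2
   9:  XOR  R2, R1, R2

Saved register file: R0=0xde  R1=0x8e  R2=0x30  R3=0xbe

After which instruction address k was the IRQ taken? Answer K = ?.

after  0: R0=0xde R1=0xa5 R2=0x30 R3=0xca  N=1 Z=0
after  1: R0=0xde R1=0xa5 R2=0x30 R3=0x14  N=0 Z=0
after  2: R0=0xde R1=0xde R2=0x30 R3=0x14  N=1 Z=0
after  3: R0=0xde R1=0xde R2=0x30 R3=0x10  N=0 Z=0
after  4: R0=0xde R1=0x0e R2=0x30 R3=0x10  N=0 Z=0
after  5: R0=0xde R1=0x10 R2=0x30 R3=0x10  N=0 Z=0
after  6: R0=0xde R1=0x20 R2=0x30 R3=0x10  N=0 Z=0
after  7: R0=0xde R1=0x20 R2=0x30 R3=0xbe  N=1 Z=0
after  8: R0=0xde R1=0x8e R2=0x30 R3=0xbe  N=1 Z=0
-- IRQ taken; context saved, return-PC = 9 --

K = 8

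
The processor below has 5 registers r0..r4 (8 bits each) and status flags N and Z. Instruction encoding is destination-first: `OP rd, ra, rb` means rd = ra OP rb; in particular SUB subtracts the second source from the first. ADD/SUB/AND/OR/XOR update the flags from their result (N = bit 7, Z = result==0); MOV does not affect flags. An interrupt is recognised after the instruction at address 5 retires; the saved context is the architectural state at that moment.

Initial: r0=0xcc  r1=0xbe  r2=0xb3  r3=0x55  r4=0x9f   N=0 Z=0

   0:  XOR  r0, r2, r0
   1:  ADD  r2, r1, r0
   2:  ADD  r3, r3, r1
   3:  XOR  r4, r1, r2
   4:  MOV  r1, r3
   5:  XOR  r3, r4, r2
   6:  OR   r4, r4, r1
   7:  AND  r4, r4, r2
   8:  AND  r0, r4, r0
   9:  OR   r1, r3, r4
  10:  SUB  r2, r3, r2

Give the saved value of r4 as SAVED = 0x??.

SAVED = 0x83

after  0: r0=0x7f r1=0xbe r2=0xb3 r3=0x55 r4=0x9f  N=0 Z=0
after  1: r0=0x7f r1=0xbe r2=0x3d r3=0x55 r4=0x9f  N=0 Z=0
after  2: r0=0x7f r1=0xbe r2=0x3d r3=0x13 r4=0x9f  N=0 Z=0
after  3: r0=0x7f r1=0xbe r2=0x3d r3=0x13 r4=0x83  N=1 Z=0
after  4: r0=0x7f r1=0x13 r2=0x3d r3=0x13 r4=0x83  N=1 Z=0
after  5: r0=0x7f r1=0x13 r2=0x3d r3=0xbe r4=0x83  N=1 Z=0
-- IRQ taken; context saved, return-PC = 6 --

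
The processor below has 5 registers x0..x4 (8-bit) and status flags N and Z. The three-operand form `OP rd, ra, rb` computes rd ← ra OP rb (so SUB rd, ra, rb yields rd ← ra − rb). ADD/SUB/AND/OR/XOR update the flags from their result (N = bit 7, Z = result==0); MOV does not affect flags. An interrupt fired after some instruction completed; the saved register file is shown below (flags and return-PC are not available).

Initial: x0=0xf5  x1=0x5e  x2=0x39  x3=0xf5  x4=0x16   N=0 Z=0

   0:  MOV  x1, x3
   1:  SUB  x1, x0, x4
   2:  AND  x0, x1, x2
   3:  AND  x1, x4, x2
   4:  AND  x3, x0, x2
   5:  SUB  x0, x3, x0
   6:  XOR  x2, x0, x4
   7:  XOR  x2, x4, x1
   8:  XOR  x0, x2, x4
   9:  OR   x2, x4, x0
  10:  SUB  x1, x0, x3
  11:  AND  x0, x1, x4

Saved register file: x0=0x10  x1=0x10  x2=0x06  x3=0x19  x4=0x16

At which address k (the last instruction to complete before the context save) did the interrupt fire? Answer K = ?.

after  0: x0=0xf5 x1=0xf5 x2=0x39 x3=0xf5 x4=0x16  N=0 Z=0
after  1: x0=0xf5 x1=0xdf x2=0x39 x3=0xf5 x4=0x16  N=1 Z=0
after  2: x0=0x19 x1=0xdf x2=0x39 x3=0xf5 x4=0x16  N=0 Z=0
after  3: x0=0x19 x1=0x10 x2=0x39 x3=0xf5 x4=0x16  N=0 Z=0
after  4: x0=0x19 x1=0x10 x2=0x39 x3=0x19 x4=0x16  N=0 Z=0
after  5: x0=0x00 x1=0x10 x2=0x39 x3=0x19 x4=0x16  N=0 Z=1
after  6: x0=0x00 x1=0x10 x2=0x16 x3=0x19 x4=0x16  N=0 Z=0
after  7: x0=0x00 x1=0x10 x2=0x06 x3=0x19 x4=0x16  N=0 Z=0
after  8: x0=0x10 x1=0x10 x2=0x06 x3=0x19 x4=0x16  N=0 Z=0
-- IRQ taken; context saved, return-PC = 9 --

K = 8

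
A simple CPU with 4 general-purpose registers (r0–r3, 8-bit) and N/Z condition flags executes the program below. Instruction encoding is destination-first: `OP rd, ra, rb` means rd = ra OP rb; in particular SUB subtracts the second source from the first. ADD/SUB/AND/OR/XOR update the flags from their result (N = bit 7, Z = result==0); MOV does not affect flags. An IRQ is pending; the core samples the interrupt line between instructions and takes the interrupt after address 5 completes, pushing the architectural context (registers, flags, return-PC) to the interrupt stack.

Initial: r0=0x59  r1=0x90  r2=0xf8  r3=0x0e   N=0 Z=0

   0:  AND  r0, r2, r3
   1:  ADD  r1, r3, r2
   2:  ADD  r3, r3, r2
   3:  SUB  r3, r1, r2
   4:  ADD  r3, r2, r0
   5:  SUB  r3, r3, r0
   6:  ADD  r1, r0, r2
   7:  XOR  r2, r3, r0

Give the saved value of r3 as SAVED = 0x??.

after  0: r0=0x08 r1=0x90 r2=0xf8 r3=0x0e  N=0 Z=0
after  1: r0=0x08 r1=0x06 r2=0xf8 r3=0x0e  N=0 Z=0
after  2: r0=0x08 r1=0x06 r2=0xf8 r3=0x06  N=0 Z=0
after  3: r0=0x08 r1=0x06 r2=0xf8 r3=0x0e  N=0 Z=0
after  4: r0=0x08 r1=0x06 r2=0xf8 r3=0x00  N=0 Z=1
after  5: r0=0x08 r1=0x06 r2=0xf8 r3=0xf8  N=1 Z=0
-- IRQ taken; context saved, return-PC = 6 --

SAVED = 0xf8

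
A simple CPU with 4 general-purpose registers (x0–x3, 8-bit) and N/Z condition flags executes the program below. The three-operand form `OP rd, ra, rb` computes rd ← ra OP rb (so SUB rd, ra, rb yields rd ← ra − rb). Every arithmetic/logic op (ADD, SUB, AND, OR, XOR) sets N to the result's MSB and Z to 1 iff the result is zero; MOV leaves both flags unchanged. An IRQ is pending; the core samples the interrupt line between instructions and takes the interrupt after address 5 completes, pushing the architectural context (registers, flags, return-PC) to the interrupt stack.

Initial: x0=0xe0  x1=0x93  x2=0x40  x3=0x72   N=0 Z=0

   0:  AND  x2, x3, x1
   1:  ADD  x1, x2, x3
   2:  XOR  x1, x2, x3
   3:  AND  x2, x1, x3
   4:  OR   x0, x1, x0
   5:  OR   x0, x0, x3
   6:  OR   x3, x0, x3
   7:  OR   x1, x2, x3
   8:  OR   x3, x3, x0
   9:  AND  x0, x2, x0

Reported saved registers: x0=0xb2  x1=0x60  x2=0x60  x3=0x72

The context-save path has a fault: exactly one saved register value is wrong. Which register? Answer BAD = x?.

after  0: x0=0xe0 x1=0x93 x2=0x12 x3=0x72  N=0 Z=0
after  1: x0=0xe0 x1=0x84 x2=0x12 x3=0x72  N=1 Z=0
after  2: x0=0xe0 x1=0x60 x2=0x12 x3=0x72  N=0 Z=0
after  3: x0=0xe0 x1=0x60 x2=0x60 x3=0x72  N=0 Z=0
after  4: x0=0xe0 x1=0x60 x2=0x60 x3=0x72  N=1 Z=0
after  5: x0=0xf2 x1=0x60 x2=0x60 x3=0x72  N=1 Z=0
-- IRQ taken; context saved, return-PC = 6 --
mismatch: x0: reported 0xb2 vs actual 0xf2

BAD = x0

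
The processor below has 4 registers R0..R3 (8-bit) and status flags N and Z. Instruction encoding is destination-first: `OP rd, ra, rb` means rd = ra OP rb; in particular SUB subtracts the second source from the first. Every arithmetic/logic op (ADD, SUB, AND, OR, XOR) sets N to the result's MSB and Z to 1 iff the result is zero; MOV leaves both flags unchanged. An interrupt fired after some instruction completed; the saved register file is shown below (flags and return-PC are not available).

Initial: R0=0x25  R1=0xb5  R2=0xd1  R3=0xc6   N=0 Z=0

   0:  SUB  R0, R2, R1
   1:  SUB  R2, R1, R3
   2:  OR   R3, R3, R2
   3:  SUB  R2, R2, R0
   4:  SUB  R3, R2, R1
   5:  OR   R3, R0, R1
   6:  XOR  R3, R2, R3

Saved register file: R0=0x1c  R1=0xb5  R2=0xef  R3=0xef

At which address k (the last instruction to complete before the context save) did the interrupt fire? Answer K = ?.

K = 2

after  0: R0=0x1c R1=0xb5 R2=0xd1 R3=0xc6  N=0 Z=0
after  1: R0=0x1c R1=0xb5 R2=0xef R3=0xc6  N=1 Z=0
after  2: R0=0x1c R1=0xb5 R2=0xef R3=0xef  N=1 Z=0
-- IRQ taken; context saved, return-PC = 3 --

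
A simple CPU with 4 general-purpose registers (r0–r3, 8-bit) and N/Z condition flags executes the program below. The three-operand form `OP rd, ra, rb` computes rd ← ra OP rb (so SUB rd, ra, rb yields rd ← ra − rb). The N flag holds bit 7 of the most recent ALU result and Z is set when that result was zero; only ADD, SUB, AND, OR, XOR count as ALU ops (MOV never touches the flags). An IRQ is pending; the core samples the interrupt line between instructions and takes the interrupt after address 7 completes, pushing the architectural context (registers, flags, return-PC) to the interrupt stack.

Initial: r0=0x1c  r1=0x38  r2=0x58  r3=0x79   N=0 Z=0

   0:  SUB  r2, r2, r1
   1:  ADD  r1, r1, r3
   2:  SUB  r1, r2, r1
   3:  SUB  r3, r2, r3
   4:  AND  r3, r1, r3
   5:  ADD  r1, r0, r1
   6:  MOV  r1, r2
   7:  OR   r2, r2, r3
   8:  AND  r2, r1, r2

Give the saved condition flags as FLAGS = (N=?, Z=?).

FLAGS = (N=0, Z=0)

after  0: r0=0x1c r1=0x38 r2=0x20 r3=0x79  N=0 Z=0
after  1: r0=0x1c r1=0xb1 r2=0x20 r3=0x79  N=1 Z=0
after  2: r0=0x1c r1=0x6f r2=0x20 r3=0x79  N=0 Z=0
after  3: r0=0x1c r1=0x6f r2=0x20 r3=0xa7  N=1 Z=0
after  4: r0=0x1c r1=0x6f r2=0x20 r3=0x27  N=0 Z=0
after  5: r0=0x1c r1=0x8b r2=0x20 r3=0x27  N=1 Z=0
after  6: r0=0x1c r1=0x20 r2=0x20 r3=0x27  N=1 Z=0
after  7: r0=0x1c r1=0x20 r2=0x27 r3=0x27  N=0 Z=0
-- IRQ taken; context saved, return-PC = 8 --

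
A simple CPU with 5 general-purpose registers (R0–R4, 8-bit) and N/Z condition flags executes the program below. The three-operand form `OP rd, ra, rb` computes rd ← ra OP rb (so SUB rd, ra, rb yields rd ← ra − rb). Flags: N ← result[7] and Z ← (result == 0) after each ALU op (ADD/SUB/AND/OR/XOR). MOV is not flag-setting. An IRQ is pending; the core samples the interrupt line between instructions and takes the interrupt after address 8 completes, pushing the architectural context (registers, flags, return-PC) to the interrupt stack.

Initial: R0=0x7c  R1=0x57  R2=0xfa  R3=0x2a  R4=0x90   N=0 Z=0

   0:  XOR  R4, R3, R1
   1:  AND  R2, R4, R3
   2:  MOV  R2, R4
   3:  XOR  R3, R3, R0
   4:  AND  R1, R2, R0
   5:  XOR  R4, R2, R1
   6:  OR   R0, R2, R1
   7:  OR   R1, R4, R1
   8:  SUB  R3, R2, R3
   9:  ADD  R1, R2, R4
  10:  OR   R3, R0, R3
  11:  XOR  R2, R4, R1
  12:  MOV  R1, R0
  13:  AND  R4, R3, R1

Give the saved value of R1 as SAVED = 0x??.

after  0: R0=0x7c R1=0x57 R2=0xfa R3=0x2a R4=0x7d  N=0 Z=0
after  1: R0=0x7c R1=0x57 R2=0x28 R3=0x2a R4=0x7d  N=0 Z=0
after  2: R0=0x7c R1=0x57 R2=0x7d R3=0x2a R4=0x7d  N=0 Z=0
after  3: R0=0x7c R1=0x57 R2=0x7d R3=0x56 R4=0x7d  N=0 Z=0
after  4: R0=0x7c R1=0x7c R2=0x7d R3=0x56 R4=0x7d  N=0 Z=0
after  5: R0=0x7c R1=0x7c R2=0x7d R3=0x56 R4=0x01  N=0 Z=0
after  6: R0=0x7d R1=0x7c R2=0x7d R3=0x56 R4=0x01  N=0 Z=0
after  7: R0=0x7d R1=0x7d R2=0x7d R3=0x56 R4=0x01  N=0 Z=0
after  8: R0=0x7d R1=0x7d R2=0x7d R3=0x27 R4=0x01  N=0 Z=0
-- IRQ taken; context saved, return-PC = 9 --

SAVED = 0x7d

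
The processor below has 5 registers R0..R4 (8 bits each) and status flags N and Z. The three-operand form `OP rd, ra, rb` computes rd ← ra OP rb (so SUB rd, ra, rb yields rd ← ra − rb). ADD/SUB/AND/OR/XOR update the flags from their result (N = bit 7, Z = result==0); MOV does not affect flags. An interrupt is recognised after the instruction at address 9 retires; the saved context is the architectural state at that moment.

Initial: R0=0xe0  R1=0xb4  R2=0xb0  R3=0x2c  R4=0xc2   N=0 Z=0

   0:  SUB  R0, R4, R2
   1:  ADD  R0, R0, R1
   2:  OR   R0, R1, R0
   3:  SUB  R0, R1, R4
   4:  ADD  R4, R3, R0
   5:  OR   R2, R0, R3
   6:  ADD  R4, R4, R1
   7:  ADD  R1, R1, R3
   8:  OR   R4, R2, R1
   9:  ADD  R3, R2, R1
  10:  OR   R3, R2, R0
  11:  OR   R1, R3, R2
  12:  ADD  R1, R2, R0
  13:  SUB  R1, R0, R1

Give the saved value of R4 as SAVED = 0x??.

SAVED = 0xfe

after  0: R0=0x12 R1=0xb4 R2=0xb0 R3=0x2c R4=0xc2  N=0 Z=0
after  1: R0=0xc6 R1=0xb4 R2=0xb0 R3=0x2c R4=0xc2  N=1 Z=0
after  2: R0=0xf6 R1=0xb4 R2=0xb0 R3=0x2c R4=0xc2  N=1 Z=0
after  3: R0=0xf2 R1=0xb4 R2=0xb0 R3=0x2c R4=0xc2  N=1 Z=0
after  4: R0=0xf2 R1=0xb4 R2=0xb0 R3=0x2c R4=0x1e  N=0 Z=0
after  5: R0=0xf2 R1=0xb4 R2=0xfe R3=0x2c R4=0x1e  N=1 Z=0
after  6: R0=0xf2 R1=0xb4 R2=0xfe R3=0x2c R4=0xd2  N=1 Z=0
after  7: R0=0xf2 R1=0xe0 R2=0xfe R3=0x2c R4=0xd2  N=1 Z=0
after  8: R0=0xf2 R1=0xe0 R2=0xfe R3=0x2c R4=0xfe  N=1 Z=0
after  9: R0=0xf2 R1=0xe0 R2=0xfe R3=0xde R4=0xfe  N=1 Z=0
-- IRQ taken; context saved, return-PC = 10 --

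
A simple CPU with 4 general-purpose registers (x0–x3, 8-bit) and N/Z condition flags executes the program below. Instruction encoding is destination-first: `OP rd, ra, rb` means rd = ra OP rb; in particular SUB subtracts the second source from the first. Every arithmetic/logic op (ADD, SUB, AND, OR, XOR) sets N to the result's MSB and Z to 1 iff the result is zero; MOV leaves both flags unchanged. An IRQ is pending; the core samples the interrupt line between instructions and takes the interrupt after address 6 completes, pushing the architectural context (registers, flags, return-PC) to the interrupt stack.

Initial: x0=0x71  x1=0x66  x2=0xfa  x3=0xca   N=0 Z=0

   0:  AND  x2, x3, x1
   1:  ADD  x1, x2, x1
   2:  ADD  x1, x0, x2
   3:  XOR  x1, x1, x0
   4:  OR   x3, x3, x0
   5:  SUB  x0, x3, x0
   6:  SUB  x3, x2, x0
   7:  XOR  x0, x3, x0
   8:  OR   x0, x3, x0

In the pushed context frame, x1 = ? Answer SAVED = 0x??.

SAVED = 0xc2

after  0: x0=0x71 x1=0x66 x2=0x42 x3=0xca  N=0 Z=0
after  1: x0=0x71 x1=0xa8 x2=0x42 x3=0xca  N=1 Z=0
after  2: x0=0x71 x1=0xb3 x2=0x42 x3=0xca  N=1 Z=0
after  3: x0=0x71 x1=0xc2 x2=0x42 x3=0xca  N=1 Z=0
after  4: x0=0x71 x1=0xc2 x2=0x42 x3=0xfb  N=1 Z=0
after  5: x0=0x8a x1=0xc2 x2=0x42 x3=0xfb  N=1 Z=0
after  6: x0=0x8a x1=0xc2 x2=0x42 x3=0xb8  N=1 Z=0
-- IRQ taken; context saved, return-PC = 7 --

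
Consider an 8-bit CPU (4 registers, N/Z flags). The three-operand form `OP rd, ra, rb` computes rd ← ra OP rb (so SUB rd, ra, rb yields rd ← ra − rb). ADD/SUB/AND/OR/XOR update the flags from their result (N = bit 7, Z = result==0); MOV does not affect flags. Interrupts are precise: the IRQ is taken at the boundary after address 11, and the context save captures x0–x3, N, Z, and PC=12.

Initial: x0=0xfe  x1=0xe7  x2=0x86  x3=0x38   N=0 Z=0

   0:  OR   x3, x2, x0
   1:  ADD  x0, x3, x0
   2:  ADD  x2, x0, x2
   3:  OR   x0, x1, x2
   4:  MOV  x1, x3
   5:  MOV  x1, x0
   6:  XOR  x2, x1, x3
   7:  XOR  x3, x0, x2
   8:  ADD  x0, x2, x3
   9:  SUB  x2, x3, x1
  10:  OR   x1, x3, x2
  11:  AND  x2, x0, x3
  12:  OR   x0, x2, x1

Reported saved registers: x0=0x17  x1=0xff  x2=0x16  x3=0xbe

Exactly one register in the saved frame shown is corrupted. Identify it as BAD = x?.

after  0: x0=0xfe x1=0xe7 x2=0x86 x3=0xfe  N=1 Z=0
after  1: x0=0xfc x1=0xe7 x2=0x86 x3=0xfe  N=1 Z=0
after  2: x0=0xfc x1=0xe7 x2=0x82 x3=0xfe  N=1 Z=0
after  3: x0=0xe7 x1=0xe7 x2=0x82 x3=0xfe  N=1 Z=0
after  4: x0=0xe7 x1=0xfe x2=0x82 x3=0xfe  N=1 Z=0
after  5: x0=0xe7 x1=0xe7 x2=0x82 x3=0xfe  N=1 Z=0
after  6: x0=0xe7 x1=0xe7 x2=0x19 x3=0xfe  N=0 Z=0
after  7: x0=0xe7 x1=0xe7 x2=0x19 x3=0xfe  N=1 Z=0
after  8: x0=0x17 x1=0xe7 x2=0x19 x3=0xfe  N=0 Z=0
after  9: x0=0x17 x1=0xe7 x2=0x17 x3=0xfe  N=0 Z=0
after 10: x0=0x17 x1=0xff x2=0x17 x3=0xfe  N=1 Z=0
after 11: x0=0x17 x1=0xff x2=0x16 x3=0xfe  N=0 Z=0
-- IRQ taken; context saved, return-PC = 12 --
mismatch: x3: reported 0xbe vs actual 0xfe

BAD = x3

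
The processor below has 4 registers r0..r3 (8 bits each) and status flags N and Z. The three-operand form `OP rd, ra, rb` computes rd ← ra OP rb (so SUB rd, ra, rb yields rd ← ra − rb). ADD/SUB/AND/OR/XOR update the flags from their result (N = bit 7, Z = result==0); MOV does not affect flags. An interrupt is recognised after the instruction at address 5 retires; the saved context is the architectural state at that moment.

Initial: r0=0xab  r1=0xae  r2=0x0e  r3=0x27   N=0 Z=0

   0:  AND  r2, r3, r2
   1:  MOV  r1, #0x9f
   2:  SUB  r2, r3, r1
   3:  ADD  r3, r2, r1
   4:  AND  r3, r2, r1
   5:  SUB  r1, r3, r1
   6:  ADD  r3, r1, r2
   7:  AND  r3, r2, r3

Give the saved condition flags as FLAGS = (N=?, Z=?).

after  0: r0=0xab r1=0xae r2=0x06 r3=0x27  N=0 Z=0
after  1: r0=0xab r1=0x9f r2=0x06 r3=0x27  N=0 Z=0
after  2: r0=0xab r1=0x9f r2=0x88 r3=0x27  N=1 Z=0
after  3: r0=0xab r1=0x9f r2=0x88 r3=0x27  N=0 Z=0
after  4: r0=0xab r1=0x9f r2=0x88 r3=0x88  N=1 Z=0
after  5: r0=0xab r1=0xe9 r2=0x88 r3=0x88  N=1 Z=0
-- IRQ taken; context saved, return-PC = 6 --

FLAGS = (N=1, Z=0)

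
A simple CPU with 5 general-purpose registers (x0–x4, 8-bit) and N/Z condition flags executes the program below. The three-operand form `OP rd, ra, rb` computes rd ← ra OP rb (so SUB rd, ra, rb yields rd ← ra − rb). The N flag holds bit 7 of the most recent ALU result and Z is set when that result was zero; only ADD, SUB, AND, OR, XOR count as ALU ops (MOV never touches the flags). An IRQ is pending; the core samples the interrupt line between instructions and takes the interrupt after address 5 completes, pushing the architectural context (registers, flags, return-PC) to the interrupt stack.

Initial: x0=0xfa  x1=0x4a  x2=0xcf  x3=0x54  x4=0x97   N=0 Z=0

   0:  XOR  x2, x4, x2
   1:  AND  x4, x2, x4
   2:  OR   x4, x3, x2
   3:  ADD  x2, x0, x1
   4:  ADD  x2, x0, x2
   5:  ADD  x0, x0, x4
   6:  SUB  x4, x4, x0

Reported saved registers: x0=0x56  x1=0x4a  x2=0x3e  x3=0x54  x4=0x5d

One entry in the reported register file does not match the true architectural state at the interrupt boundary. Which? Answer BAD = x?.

BAD = x4

after  0: x0=0xfa x1=0x4a x2=0x58 x3=0x54 x4=0x97  N=0 Z=0
after  1: x0=0xfa x1=0x4a x2=0x58 x3=0x54 x4=0x10  N=0 Z=0
after  2: x0=0xfa x1=0x4a x2=0x58 x3=0x54 x4=0x5c  N=0 Z=0
after  3: x0=0xfa x1=0x4a x2=0x44 x3=0x54 x4=0x5c  N=0 Z=0
after  4: x0=0xfa x1=0x4a x2=0x3e x3=0x54 x4=0x5c  N=0 Z=0
after  5: x0=0x56 x1=0x4a x2=0x3e x3=0x54 x4=0x5c  N=0 Z=0
-- IRQ taken; context saved, return-PC = 6 --
mismatch: x4: reported 0x5d vs actual 0x5c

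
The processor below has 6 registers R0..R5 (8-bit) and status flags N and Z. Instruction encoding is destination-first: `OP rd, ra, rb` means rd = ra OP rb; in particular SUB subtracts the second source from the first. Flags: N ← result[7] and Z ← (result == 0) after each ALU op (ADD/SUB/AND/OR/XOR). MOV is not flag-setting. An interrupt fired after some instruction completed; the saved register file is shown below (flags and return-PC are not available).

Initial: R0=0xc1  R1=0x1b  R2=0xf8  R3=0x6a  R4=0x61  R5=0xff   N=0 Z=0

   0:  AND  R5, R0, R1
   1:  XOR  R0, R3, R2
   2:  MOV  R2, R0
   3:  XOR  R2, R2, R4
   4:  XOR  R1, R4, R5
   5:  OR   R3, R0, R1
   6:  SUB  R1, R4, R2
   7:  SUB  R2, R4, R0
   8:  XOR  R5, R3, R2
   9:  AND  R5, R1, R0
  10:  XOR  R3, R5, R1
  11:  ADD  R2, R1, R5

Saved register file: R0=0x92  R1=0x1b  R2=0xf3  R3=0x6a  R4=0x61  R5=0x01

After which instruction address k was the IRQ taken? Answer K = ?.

K = 3

after  0: R0=0xc1 R1=0x1b R2=0xf8 R3=0x6a R4=0x61 R5=0x01  N=0 Z=0
after  1: R0=0x92 R1=0x1b R2=0xf8 R3=0x6a R4=0x61 R5=0x01  N=1 Z=0
after  2: R0=0x92 R1=0x1b R2=0x92 R3=0x6a R4=0x61 R5=0x01  N=1 Z=0
after  3: R0=0x92 R1=0x1b R2=0xf3 R3=0x6a R4=0x61 R5=0x01  N=1 Z=0
-- IRQ taken; context saved, return-PC = 4 --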